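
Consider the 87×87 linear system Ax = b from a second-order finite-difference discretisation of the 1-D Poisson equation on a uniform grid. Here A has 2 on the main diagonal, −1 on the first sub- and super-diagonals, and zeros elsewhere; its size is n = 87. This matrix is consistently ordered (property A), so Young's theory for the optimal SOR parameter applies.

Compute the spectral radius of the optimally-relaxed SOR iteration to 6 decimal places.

ρ_SOR = 0.931075

B_J for the 87×87 system has eigenvalues cos(kπ/88); ρ_J = cos(π/88) = 0.999363.
√(1−ρ_J²) = |sin(π/88)| = 0.0356923
ω* = 2/(1+0.0356923) = 1.931075
At ω = 1.931075 every |λ(B_ω)| = ω−1, so ρ_SOR = 0.931075.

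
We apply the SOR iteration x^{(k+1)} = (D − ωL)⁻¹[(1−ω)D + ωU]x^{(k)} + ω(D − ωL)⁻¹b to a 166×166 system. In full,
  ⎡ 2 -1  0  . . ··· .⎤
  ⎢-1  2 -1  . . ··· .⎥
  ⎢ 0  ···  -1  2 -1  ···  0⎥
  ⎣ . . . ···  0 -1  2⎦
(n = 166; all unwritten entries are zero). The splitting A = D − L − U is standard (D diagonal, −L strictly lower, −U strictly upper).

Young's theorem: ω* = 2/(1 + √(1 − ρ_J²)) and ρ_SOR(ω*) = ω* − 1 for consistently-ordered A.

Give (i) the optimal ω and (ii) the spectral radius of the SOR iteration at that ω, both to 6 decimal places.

ω* = 1.963073, ρ_SOR = 0.963073

ρ_J = max_k |cos(kπ/167)| = cos(π/167) = 0.999823
√(1 − cos²(π/167)) = sin(π/167) ≈ 0.0188108.
Young: ω* = 2/(1+√(1−ρ_J²)) = 2/(1+0.0188108) = 2/1.0188108 = 1.963073.
ρ(B_{ω*}) = ω*−1 = 0.963073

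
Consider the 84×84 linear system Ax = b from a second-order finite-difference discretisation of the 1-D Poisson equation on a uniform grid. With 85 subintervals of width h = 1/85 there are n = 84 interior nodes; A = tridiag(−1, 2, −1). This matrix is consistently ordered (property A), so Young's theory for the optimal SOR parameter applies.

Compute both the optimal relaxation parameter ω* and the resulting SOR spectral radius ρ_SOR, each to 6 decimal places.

With n=84, ρ(Jacobi) = cos(π/85) = 0.999317.
1 − cos²(π/85) = sin²(π/85) ⇒ √(1−ρ_J²) = sin(π/85) = 0.0369515.
ω* = 2 / (1 + 0.0369515) = 2 / 1.0369515 ≈ 1.928731.
Hence ρ(B_{ω*}) = 1.928731 − 1 = 0.928731.

ω* = 1.928731, ρ_SOR = 0.928731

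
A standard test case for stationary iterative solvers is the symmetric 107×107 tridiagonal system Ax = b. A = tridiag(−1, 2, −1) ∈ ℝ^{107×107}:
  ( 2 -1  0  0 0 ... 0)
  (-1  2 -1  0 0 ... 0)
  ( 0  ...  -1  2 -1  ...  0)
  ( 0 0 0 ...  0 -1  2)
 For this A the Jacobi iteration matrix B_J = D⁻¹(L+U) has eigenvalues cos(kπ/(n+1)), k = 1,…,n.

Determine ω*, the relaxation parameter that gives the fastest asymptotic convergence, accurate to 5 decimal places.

With n=107, ρ(Jacobi) = cos(π/108) = 0.99958.
√(1 − cos²(π/108)) = sin(π/108) ≈ 0.029085.
Young: ω* = 2/(1+√(1−ρ_J²)) = 2/(1+0.029085) = 2/1.029085 = 1.94347.
ρ_SOR = ω* − 1 = 1.94347 − 1 = 0.94347.

ω* = 1.94347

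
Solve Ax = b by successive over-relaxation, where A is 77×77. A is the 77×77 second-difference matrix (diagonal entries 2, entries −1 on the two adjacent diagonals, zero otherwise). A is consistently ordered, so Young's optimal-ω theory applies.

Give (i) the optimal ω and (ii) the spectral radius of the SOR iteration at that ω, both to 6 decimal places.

ρ_J = max_k |cos(kπ/78)| = cos(π/78) = 0.999189
1 − cos²(π/78) = sin²(π/78) ⇒ √(1−ρ_J²) = sin(π/78) = 0.0402659.
So ω* = 2/1.0402659 = 1.922585 (Young).
ρ_SOR = ω* − 1 ≈ 0.922585.

ω* = 1.922585, ρ_SOR = 0.922585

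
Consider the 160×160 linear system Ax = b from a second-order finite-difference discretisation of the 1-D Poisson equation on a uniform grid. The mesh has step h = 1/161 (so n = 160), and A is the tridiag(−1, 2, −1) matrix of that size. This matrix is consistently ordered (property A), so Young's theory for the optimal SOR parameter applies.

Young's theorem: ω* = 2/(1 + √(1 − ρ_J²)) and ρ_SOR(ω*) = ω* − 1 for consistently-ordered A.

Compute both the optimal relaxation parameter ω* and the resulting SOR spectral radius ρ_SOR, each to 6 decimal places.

n=160: λ(B_J) = 1 − λ(A)/2 = cos(kπ/161); k=1 gives ρ_J = 0.999810.
√(1−ρ_J²) = |sin(π/161)| = 0.0195118
ω* = 2 / (1 + 0.0195118) = 2 / 1.0195118 ≈ 1.961723.
ρ(B_{ω*}) = ω*−1 = 0.961723

ω* = 1.961723, ρ_SOR = 0.961723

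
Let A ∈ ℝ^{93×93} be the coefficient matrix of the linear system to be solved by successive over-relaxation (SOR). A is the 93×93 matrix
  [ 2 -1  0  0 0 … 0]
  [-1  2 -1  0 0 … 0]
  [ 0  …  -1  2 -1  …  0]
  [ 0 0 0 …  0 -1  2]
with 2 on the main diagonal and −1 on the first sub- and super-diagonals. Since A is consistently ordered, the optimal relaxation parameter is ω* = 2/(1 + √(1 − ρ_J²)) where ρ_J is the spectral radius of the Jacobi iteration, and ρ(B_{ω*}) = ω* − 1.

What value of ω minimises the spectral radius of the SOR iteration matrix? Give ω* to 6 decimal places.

ω* = 1.935331

B_J for the 93×93 system has eigenvalues cos(kπ/94); ρ_J = cos(π/94) = 0.999442.
root = sin(π/94) = 0.0334150  (since 1−cos² = sin²).
Young: ω* = 2/(1+√(1−ρ_J²)) = 2/(1+0.0334150) = 2/1.0334150 = 1.935331.
ρ(B_{ω*}) = ω*−1 = 0.935331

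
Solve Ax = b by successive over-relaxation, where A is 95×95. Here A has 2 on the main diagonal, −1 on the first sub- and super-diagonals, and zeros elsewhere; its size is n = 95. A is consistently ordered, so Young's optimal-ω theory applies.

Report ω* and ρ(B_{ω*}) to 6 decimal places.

With n=95, ρ(Jacobi) = cos(π/96) = 0.999465.
√(1−ρ_J²) = |sin(π/96)| = 0.0327191
ω* = 2/(1 + 0.0327191) = 2/1.0327191 = 1.936635.
and ρ(B_{ω*}) = 1.936635 − 1 = 0.936635.

ω* = 1.936635, ρ_SOR = 0.936635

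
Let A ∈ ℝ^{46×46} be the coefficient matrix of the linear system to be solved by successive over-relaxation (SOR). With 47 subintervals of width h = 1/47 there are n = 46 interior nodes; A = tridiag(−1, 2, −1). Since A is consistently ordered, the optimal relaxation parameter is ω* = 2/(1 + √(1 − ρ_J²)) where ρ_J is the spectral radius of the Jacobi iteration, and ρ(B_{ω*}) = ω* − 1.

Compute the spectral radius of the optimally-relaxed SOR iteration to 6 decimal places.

With n=46, ρ(Jacobi) = cos(π/47) = 0.997767.
root = sin(π/47) = 0.0667926  (since 1−cos² = sin²).
ω* = 2 / (1 + 0.0667926) = 2 / 1.0667926 ≈ 1.874779.
ρ_SOR = ω* − 1 = 1.874779 − 1 = 0.874779.

ρ_SOR = 0.874779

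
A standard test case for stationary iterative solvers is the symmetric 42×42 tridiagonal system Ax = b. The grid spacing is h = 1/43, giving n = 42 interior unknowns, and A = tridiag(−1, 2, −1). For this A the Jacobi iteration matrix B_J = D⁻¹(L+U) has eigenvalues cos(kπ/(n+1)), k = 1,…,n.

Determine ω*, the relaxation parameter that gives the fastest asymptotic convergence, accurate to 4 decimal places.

ω* = 1.8639

With n=42, ρ(Jacobi) = cos(π/43) = 0.9973.
1 − cos²(π/43) = sin²(π/43) ⇒ √(1−ρ_J²) = sin(π/43) = 0.07300.
Then 2/(1+√(1−ρ_J²)) = 2/(1+0.07300); ω* = 2/1.07300 = 1.8639.
and ρ(B_{ω*}) = 1.8639 − 1 = 0.8639.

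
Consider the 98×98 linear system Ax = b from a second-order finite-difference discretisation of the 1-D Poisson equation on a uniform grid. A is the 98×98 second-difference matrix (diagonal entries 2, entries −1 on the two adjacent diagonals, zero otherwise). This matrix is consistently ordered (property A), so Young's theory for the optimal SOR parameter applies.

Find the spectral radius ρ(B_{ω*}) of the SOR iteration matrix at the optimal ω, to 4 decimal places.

ρ_SOR = 0.9385

With n=98, ρ(Jacobi) = cos(π/99) = 0.9995.
1 − cos²(π/99) = sin²(π/99) ⇒ √(1−ρ_J²) = sin(π/99) = 0.03173.
Young: ω* = 2/(1+√(1−ρ_J²)) = 2/(1+0.03173) = 2/1.03173 = 1.9385.
ρ_SOR = ω* − 1 ≈ 0.9385.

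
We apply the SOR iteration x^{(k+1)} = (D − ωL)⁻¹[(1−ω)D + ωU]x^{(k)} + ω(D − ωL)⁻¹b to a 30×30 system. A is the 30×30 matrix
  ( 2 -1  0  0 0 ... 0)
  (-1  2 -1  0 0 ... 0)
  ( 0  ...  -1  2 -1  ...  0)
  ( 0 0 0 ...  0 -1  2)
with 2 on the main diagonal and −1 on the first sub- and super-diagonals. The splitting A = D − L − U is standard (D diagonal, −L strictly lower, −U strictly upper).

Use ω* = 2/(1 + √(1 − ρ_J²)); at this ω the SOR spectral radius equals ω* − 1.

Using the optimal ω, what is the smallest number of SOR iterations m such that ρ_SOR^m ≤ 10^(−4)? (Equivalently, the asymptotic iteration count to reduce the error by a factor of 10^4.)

m = 46

ρ_J = max_k |cos(kπ/31)| = cos(π/31) = 0.9948693
1 − cos²(π/31) = sin²(π/31) ⇒ √(1−ρ_J²) = sin(π/31) = 0.1011683.
Then 2/(1+√(1−ρ_J²)) = 2/(1+0.1011683); ω* = 2/1.1011683 = 1.8162528.
ρ_SOR = ω* − 1 ≈ 0.8162528.
ρ_SOR^m ≤ 10^(−4) ⇔ m ≥ 4·ln10/(−ln 0.8162528) = 9.21034/0.203031 = 45.364; m = ⌈45.364⌉ = 46.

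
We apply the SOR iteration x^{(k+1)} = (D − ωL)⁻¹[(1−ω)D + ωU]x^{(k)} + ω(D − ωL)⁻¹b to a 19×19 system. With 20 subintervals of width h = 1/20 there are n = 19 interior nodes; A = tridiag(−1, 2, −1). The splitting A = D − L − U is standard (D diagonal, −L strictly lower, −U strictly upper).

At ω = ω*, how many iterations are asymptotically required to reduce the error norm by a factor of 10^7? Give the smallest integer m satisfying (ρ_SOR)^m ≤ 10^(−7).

ρ_J = max_k |cos(kπ/20)| = cos(π/20) = 0.9876883
√(1−ρ_J²) = |sin(π/20)| = 0.1564345
So ω* = 2/1.1564345 = 1.7294538 (Young).
At ω = 1.7294538 every |λ(B_ω)| = ω−1, so ρ_SOR = 0.7294538.
7·ln10 = 16.1181; −ln(0.7294538) = 0.315459; m = ⌈16.1181/0.315459⌉ = ⌈51.094⌉ = 52.

m = 52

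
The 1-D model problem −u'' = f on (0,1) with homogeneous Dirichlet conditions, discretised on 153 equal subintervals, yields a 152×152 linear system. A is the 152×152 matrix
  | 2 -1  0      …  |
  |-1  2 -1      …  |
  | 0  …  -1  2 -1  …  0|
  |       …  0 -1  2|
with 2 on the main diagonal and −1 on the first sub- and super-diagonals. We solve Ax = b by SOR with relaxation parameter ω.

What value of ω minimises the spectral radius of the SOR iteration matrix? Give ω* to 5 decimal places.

B_J for the 152×152 system has eigenvalues cos(kπ/153); ρ_J = cos(π/153) = 0.99979.
1 − cos²(π/153) = sin²(π/153) ⇒ √(1−ρ_J²) = sin(π/153) = 0.020532.
So ω* = 2/1.020532 = 1.95976 (Young).
[ρ_SOR] ω* − 1 = 0.95976.

ω* = 1.95976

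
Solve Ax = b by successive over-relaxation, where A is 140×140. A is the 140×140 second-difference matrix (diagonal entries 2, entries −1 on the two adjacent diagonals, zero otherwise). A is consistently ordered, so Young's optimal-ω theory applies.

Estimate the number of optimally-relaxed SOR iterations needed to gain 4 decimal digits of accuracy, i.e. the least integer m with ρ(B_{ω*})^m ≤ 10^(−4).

m = 207

[ρ_J] n=140: ρ(B_J) = cos(π/(n+1)) = cos(π/141) = 0.9997518.
√(1−ρ_J²) = |sin(π/141)| = 0.0222790
ω* = 2/(1+0.0222790) = 1.9564131
and ρ(B_{ω*}) = 1.9564131 − 1 = 0.9564131.
4·ln10 = 9.21034; −ln(0.9564131) = 0.0445653; m = ⌈9.21034/0.0445653⌉ = ⌈206.671⌉ = 207.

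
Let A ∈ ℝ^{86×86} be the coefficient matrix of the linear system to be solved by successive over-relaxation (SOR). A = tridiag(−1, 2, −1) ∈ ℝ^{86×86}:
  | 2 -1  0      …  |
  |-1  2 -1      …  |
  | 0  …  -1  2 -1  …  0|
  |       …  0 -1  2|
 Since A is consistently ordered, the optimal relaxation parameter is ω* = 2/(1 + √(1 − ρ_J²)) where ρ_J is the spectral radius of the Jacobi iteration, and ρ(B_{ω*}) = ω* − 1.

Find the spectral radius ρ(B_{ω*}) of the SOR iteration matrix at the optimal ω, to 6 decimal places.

ρ_SOR = 0.930311

ρ_J = max_k |cos(kπ/87)| = cos(π/87) = 0.999348
1 − cos²(π/87) = sin²(π/87) ⇒ √(1−ρ_J²) = sin(π/87) = 0.0361024.
ω* = 2/(1+0.0361024) = 1.930311
ρ(B_{ω*}) = ω*−1 = 0.930311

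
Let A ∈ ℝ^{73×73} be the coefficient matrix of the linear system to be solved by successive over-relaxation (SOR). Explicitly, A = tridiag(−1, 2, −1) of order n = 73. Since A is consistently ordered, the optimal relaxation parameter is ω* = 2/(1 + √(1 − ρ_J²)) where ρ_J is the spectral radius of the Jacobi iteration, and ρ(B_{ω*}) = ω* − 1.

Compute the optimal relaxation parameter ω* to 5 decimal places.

ρ_J = max_k |cos(kπ/74)| = cos(π/74) = 0.99910
√(1−ρ_J²) = |sin(π/74)| = 0.042441
[ω*] 2 ÷ (1 + 0.042441) = 2 ÷ 1.042441 = 1.91857.
and ρ(B_{ω*}) = 1.91857 − 1 = 0.91857.

ω* = 1.91857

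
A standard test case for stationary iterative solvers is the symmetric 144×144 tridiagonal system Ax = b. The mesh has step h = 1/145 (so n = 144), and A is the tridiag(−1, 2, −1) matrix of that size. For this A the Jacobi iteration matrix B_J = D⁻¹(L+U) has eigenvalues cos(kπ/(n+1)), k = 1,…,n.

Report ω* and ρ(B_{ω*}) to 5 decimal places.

spectrum of D⁻¹(L+U) = {cos(kπ/145) : 1≤k≤144}; ρ_J = cos(π/145) = 0.99977.
√(1−ρ_J²) simplifies to sin(π/145) = 0.021664.
Young: ω* = 2/(1+√(1−ρ_J²)) = 2/(1+0.021664) = 2/1.021664 = 1.95759.
Hence ρ(B_{ω*}) = 1.95759 − 1 = 0.95759.

ω* = 1.95759, ρ_SOR = 0.95759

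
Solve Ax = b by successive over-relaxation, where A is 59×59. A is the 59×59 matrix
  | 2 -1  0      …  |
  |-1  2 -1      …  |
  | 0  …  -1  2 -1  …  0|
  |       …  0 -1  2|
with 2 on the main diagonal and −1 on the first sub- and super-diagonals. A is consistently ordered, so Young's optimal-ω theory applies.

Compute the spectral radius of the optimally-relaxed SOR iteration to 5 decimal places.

With n=59, ρ(Jacobi) = cos(π/60) = 0.99863.
√(1−ρ_J²) simplifies to sin(π/60) = 0.052336.
[ω*] 2 ÷ (1 + 0.052336) = 2 ÷ 1.052336 = 1.90053.
[ρ_SOR] ω* − 1 = 0.90053.

ρ_SOR = 0.90053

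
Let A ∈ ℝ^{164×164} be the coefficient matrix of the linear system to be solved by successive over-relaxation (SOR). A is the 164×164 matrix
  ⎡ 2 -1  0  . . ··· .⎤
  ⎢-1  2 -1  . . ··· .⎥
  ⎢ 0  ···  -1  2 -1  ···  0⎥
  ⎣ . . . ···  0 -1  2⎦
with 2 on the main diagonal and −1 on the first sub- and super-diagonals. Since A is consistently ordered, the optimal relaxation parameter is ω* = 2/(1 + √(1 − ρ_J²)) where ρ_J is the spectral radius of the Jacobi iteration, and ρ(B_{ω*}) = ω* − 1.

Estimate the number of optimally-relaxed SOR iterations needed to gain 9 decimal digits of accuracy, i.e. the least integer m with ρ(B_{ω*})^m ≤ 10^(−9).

With n=164, ρ(Jacobi) = cos(π/165) = 0.9998187.
1 − cos²(π/165) = sin²(π/165) ⇒ √(1−ρ_J²) = sin(π/165) = 0.0190388.
[ω*] 2 ÷ (1 + 0.0190388) = 2 ÷ 1.0190388 = 1.9626338.
[ρ_SOR] ω* − 1 = 0.9626338.
(0.9626338)^m ≤ 10^{−9}  ⇒  m·ln(0.9626338) ≤ −9·ln10  ⇒  m ≥ 544.173  ⇒  m = 545

m = 545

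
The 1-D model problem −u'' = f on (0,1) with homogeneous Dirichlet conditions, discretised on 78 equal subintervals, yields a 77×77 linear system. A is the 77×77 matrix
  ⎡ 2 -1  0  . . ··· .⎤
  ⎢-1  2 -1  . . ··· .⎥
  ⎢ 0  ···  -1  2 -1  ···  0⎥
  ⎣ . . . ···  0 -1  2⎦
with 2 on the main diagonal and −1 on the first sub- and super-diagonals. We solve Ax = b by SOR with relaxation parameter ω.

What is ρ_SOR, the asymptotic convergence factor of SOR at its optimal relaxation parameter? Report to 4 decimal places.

ρ_SOR = 0.9226

With n=77, ρ(Jacobi) = cos(π/78) = 0.9992.
root = sin(π/78) = 0.04027  (since 1−cos² = sin²).
ω* = 2/(1 + 0.04027) = 2/1.04027 = 1.9226.
[ρ_SOR] ω* − 1 = 0.9226.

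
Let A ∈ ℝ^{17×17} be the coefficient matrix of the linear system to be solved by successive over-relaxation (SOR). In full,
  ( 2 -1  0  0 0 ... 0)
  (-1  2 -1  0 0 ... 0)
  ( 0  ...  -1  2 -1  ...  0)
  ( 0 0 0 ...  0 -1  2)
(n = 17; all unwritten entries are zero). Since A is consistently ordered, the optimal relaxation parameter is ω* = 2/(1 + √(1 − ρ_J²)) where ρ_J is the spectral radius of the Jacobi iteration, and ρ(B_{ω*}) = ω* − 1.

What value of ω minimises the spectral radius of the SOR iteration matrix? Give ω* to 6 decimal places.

ω* = 1.704088

[ρ_J] n=17: ρ(B_J) = cos(π/(n+1)) = cos(π/18) = 0.984808.
√(1 − cos²(π/18)) = sin(π/18) ≈ 0.1736482.
[ω*] 2 ÷ (1 + 0.1736482) = 2 ÷ 1.1736482 = 1.704088.
At ω = 1.704088 every |λ(B_ω)| = ω−1, so ρ_SOR = 0.704088.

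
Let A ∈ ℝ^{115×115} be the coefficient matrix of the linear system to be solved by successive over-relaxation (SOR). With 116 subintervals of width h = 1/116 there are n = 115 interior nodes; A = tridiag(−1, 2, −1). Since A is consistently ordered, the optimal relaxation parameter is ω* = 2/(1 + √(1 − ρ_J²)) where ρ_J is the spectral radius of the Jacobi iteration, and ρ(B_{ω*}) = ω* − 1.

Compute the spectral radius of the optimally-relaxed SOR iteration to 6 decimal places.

ρ_SOR = 0.947269

½·tridiag(1,0,1) at n=115: λ_k = cos(kπ/116); max |λ| at k=1 ⇒ ρ_J = cos(π/116) ≈ 0.999633.
√(1−ρ_J²) = |sin(π/116)| = 0.0270794
Then 2/(1+√(1−ρ_J²)) = 2/(1+0.0270794); ω* = 2/1.0270794 = 1.947269.
Hence ρ(B_{ω*}) = 1.947269 − 1 = 0.947269.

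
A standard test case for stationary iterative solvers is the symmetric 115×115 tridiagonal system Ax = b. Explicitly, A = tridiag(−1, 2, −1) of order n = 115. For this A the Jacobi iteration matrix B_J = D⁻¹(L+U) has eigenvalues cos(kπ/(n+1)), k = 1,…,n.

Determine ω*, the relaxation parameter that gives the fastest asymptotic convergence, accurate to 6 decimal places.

spectrum of D⁻¹(L+U) = {cos(kπ/116) : 1≤k≤115}; ρ_J = cos(π/116) = 0.999633.
1 − cos²(π/116) = sin²(π/116) ⇒ √(1−ρ_J²) = sin(π/116) = 0.0270794.
[ω*] 2 ÷ (1 + 0.0270794) = 2 ÷ 1.0270794 = 1.947269.
ρ_SOR = ω* − 1 = 1.947269 − 1 = 0.947269.

ω* = 1.947269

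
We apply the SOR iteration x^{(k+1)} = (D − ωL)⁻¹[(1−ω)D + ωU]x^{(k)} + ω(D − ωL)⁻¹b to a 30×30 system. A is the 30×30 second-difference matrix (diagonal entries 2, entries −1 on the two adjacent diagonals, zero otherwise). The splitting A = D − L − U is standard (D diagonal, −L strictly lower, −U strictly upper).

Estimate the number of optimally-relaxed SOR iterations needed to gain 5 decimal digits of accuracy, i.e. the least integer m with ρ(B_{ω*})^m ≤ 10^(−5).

½·tridiag(1,0,1) at n=30: λ_k = cos(kπ/31); max |λ| at k=1 ⇒ ρ_J = cos(π/31) ≈ 0.9948693.
√(1−ρ_J²) simplifies to sin(π/31) = 0.1011683.
[ω*] 2 ÷ (1 + 0.1011683) = 2 ÷ 1.1011683 = 1.8162528.
[ρ_SOR] ω* − 1 = 0.8162528.
ρ_SOR^m ≤ 10^(−5) ⇔ m ≥ 5·ln10/(−ln 0.8162528) = 11.5129/0.203031 = 56.705; m = ⌈56.705⌉ = 57.

m = 57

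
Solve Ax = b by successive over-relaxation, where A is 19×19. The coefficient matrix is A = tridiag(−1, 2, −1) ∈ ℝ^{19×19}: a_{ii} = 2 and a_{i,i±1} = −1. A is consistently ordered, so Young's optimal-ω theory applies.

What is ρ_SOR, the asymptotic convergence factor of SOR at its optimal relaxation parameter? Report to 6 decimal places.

ρ_SOR = 0.729454

ρ_J = max_k |cos(kπ/20)| = cos(π/20) = 0.987688
√(1−ρ_J²) = |sin(π/20)| = 0.1564345
Young: ω* = 2/(1+√(1−ρ_J²)) = 2/(1+0.1564345) = 2/1.1564345 = 1.729454.
At ω = 1.729454 every |λ(B_ω)| = ω−1, so ρ_SOR = 0.729454.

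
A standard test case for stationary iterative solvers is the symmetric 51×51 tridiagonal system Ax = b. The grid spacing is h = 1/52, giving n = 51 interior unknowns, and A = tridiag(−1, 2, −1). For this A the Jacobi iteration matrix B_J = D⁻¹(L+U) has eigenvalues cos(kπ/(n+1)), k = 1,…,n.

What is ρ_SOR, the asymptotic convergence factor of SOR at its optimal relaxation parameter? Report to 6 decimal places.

ρ_SOR = 0.886119

[ρ_J] n=51: ρ(B_J) = cos(π/(n+1)) = cos(π/52) = 0.998176.
√(1−ρ_J²) = |sin(π/52)| = 0.0603785
ω* = 2 / (1 + 0.0603785) = 2 / 1.0603785 ≈ 1.886119.
[ρ_SOR] ω* − 1 = 0.886119.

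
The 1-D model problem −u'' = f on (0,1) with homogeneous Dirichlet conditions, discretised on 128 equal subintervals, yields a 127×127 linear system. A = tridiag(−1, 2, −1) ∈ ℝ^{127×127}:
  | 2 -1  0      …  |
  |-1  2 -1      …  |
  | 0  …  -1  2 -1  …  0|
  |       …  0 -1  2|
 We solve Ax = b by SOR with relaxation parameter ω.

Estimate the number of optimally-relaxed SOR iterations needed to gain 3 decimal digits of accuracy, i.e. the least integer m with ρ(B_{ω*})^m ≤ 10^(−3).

m = 141

B_J for the 127×127 system has eigenvalues cos(kπ/128); ρ_J = cos(π/128) = 0.9996988.
root = sin(π/128) = 0.0245412  (since 1−cos² = sin²).
Young: ω* = 2/(1+√(1−ρ_J²)) = 2/(1+0.0245412) = 2/1.0245412 = 1.9520933.
Hence ρ(B_{ω*}) = 1.9520933 − 1 = 0.9520933.
Need (0.9520933)^m ≤ 10^(−3): m ≥ 3·ln10/|ln 0.9520933| = 6.90776/0.0490922 = 140.710 ⇒ m = 141.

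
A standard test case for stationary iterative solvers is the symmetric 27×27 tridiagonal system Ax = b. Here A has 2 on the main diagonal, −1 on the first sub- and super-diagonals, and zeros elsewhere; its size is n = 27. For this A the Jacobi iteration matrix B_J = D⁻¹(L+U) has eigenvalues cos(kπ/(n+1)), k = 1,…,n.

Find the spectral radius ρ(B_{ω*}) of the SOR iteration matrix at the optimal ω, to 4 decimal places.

[ρ_J] n=27: ρ(B_J) = cos(π/(n+1)) = cos(π/28) = 0.9937.
√(1−ρ_J²) simplifies to sin(π/28) = 0.11196.
Young: ω* = 2/(1+√(1−ρ_J²)) = 2/(1+0.11196) = 2/1.11196 = 1.7986.
At ω = 1.7986 every |λ(B_ω)| = ω−1, so ρ_SOR = 0.7986.

ρ_SOR = 0.7986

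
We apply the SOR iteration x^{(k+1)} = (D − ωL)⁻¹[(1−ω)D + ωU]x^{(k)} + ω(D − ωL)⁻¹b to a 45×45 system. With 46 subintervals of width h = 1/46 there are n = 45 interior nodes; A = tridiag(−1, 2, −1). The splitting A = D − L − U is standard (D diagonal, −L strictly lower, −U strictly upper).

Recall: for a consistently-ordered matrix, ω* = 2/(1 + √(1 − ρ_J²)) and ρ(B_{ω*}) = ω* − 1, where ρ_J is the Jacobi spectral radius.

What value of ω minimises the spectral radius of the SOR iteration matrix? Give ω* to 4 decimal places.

ω* = 1.8722

½·tridiag(1,0,1) at n=45: λ_k = cos(kπ/46); max |λ| at k=1 ⇒ ρ_J = cos(π/46) ≈ 0.9977.
root = sin(π/46) = 0.06824  (since 1−cos² = sin²).
ω* = 2 / (1 + 0.06824) = 2 / 1.06824 ≈ 1.8722.
ρ_SOR = ω* − 1 = 1.8722 − 1 = 0.8722.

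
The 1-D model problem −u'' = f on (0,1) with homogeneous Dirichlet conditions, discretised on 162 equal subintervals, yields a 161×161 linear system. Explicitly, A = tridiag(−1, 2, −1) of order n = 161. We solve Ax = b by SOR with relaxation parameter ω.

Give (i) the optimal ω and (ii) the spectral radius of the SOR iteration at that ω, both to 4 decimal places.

ω* = 1.9620, ρ_SOR = 0.9620

½·tridiag(1,0,1) at n=161: λ_k = cos(kπ/162); max |λ| at k=1 ⇒ ρ_J = cos(π/162) ≈ 0.9998.
√(1−ρ_J²) simplifies to sin(π/162) = 0.01939.
Then 2/(1+√(1−ρ_J²)) = 2/(1+0.01939); ω* = 2/1.01939 = 1.9620.
ρ(B_{ω*}) = ω*−1 = 0.9620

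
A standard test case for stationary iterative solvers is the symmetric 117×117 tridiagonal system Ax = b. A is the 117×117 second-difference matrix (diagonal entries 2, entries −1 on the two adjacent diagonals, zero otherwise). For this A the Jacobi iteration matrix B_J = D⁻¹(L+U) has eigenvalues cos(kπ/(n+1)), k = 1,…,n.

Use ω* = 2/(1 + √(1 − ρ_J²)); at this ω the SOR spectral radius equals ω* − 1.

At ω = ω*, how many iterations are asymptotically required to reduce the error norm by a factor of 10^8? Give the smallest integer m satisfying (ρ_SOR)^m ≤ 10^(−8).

m = 346

½·tridiag(1,0,1) at n=117: λ_k = cos(kπ/118); max |λ| at k=1 ⇒ ρ_J = cos(π/118) ≈ 0.9996456.
root = sin(π/118) = 0.0266205  (since 1−cos² = sin²).
[ω*] 2 ÷ (1 + 0.0266205) = 2 ÷ 1.0266205 = 1.9481396.
Hence ρ(B_{ω*}) = 1.9481396 − 1 = 0.9481396.
8·ln10 = 18.4207; −ln(0.9481396) = 0.0532535; m = ⌈18.4207/0.0532535⌉ = ⌈345.906⌉ = 346.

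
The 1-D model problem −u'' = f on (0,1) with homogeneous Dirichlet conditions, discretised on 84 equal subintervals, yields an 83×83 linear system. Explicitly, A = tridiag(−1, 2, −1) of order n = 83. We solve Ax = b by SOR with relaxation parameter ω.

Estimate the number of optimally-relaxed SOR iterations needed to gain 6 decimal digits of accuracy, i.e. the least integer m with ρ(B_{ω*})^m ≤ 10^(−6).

m = 185

With n=83, ρ(Jacobi) = cos(π/84) = 0.9993007.
1 − cos²(π/84) = sin²(π/84) ⇒ √(1−ρ_J²) = sin(π/84) = 0.0373912.
ω* = 2/(1+0.0373912) = 1.9279130
and ρ(B_{ω*}) = 1.9279130 − 1 = 0.9279130.
Need (0.9279130)^m ≤ 10^(−6): m ≥ 6·ln10/|ln 0.9279130| = 13.8155/0.0748173 = 184.656 ⇒ m = 185.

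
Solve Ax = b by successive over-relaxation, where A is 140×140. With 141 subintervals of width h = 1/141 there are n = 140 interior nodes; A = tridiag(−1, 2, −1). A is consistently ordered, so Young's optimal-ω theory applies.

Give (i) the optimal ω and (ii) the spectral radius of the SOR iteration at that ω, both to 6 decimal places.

ρ_J = max_k |cos(kπ/141)| = cos(π/141) = 0.999752
√(1−ρ_J²) simplifies to sin(π/141) = 0.0222790.
Then 2/(1+√(1−ρ_J²)) = 2/(1+0.0222790); ω* = 2/1.0222790 = 1.956413.
ρ_SOR = ω* − 1 ≈ 0.956413.

ω* = 1.956413, ρ_SOR = 0.956413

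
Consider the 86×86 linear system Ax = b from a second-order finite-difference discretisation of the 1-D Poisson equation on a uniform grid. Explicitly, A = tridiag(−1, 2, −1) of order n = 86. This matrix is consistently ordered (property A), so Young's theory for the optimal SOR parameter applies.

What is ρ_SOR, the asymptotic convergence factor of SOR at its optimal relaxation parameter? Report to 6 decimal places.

With n=86, ρ(Jacobi) = cos(π/87) = 0.999348.
1 − cos²(π/87) = sin²(π/87) ⇒ √(1−ρ_J²) = sin(π/87) = 0.0361024.
ω* = 2 / (1 + 0.0361024) = 2 / 1.0361024 ≈ 1.930311.
ρ_SOR = ω* − 1 = 1.930311 − 1 = 0.930311.

ρ_SOR = 0.930311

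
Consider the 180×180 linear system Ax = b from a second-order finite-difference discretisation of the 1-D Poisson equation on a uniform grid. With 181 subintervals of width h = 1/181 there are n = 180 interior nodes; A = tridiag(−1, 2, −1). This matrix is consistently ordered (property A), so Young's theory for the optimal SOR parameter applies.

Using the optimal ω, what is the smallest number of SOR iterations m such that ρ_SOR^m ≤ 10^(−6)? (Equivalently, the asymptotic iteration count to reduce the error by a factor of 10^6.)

m = 398

½·tridiag(1,0,1) at n=180: λ_k = cos(kπ/181); max |λ| at k=1 ⇒ ρ_J = cos(π/181) ≈ 0.9998494.
root = sin(π/181) = 0.0173560  (since 1−cos² = sin²).
ω* = 2/(1+0.0173560) = 1.9658802
Hence ρ(B_{ω*}) = 1.9658802 − 1 = 0.9658802.
For 6 digits: m = 6·ln10 / (−ln 0.9658802) = 13.8155/0.0347155 = 397.963; round up → m = 398.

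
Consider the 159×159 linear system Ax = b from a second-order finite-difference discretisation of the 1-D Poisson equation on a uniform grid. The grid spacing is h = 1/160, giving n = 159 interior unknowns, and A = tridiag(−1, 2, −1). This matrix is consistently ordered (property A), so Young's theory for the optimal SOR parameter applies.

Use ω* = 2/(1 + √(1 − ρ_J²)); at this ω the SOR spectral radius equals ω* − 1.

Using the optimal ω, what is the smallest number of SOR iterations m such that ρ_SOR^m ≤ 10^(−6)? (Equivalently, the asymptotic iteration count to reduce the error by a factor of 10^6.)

ρ_J = max_k |cos(kπ/160)| = cos(π/160) = 0.9998072
√(1 − cos²(π/160)) = sin(π/160) ≈ 0.0196337.
So ω* = 2/1.0196337 = 1.9614887 (Young).
ρ_SOR = ω* − 1 = 1.9614887 − 1 = 0.9614887.
ρ_SOR^m ≤ 10^(−6) ⇔ m ≥ 6·ln10/(−ln 0.9614887) = 13.8155/0.0392725 = 351.786; m = ⌈351.786⌉ = 352.

m = 352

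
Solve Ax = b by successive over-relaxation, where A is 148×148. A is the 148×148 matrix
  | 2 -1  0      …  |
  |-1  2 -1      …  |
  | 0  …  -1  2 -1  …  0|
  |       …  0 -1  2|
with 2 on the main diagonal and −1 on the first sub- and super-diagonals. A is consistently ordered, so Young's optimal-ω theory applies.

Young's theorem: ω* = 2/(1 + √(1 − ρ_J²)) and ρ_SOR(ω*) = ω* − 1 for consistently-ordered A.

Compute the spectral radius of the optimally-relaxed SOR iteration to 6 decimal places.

n=148: λ(B_J) = 1 − λ(A)/2 = cos(kπ/149); k=1 gives ρ_J = 0.999778.
√(1 − cos²(π/149)) = sin(π/149) ≈ 0.0210830.
ω* = 2 / (1 + 0.0210830) = 2 / 1.0210830 ≈ 1.958705.
ρ_SOR = ω* − 1 ≈ 0.958705.

ρ_SOR = 0.958705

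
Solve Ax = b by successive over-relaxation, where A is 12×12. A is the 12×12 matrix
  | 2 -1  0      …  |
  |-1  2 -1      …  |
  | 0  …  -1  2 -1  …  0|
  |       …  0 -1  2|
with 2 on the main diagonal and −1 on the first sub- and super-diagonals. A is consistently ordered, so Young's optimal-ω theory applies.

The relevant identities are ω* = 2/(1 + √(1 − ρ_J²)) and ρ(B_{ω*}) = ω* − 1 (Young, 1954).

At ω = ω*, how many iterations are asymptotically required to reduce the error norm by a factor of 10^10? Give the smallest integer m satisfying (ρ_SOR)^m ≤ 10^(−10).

m = 48

B_J for the 12×12 system has eigenvalues cos(kπ/13); ρ_J = cos(π/13) = 0.9709418.
√(1−ρ_J²) simplifies to sin(π/13) = 0.2393157.
Then 2/(1+√(1−ρ_J²)) = 2/(1+0.2393157); ω* = 2/1.2393157 = 1.6137938.
ρ_SOR = ω* − 1 ≈ 0.6137938.
10·ln10 = 23.0259; −ln(0.6137938) = 0.488096; m = ⌈23.0259/0.488096⌉ = ⌈47.175⌉ = 48.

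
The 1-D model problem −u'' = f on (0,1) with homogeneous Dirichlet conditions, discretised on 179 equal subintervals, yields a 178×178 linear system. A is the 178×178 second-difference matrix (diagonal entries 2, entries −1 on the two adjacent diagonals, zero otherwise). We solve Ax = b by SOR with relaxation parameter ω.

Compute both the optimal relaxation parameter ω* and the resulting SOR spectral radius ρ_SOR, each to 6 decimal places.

ω* = 1.965506, ρ_SOR = 0.965506

ρ_J = max_k |cos(kπ/179)| = cos(π/179) = 0.999846
1 − cos²(π/179) = sin²(π/179) ⇒ √(1−ρ_J²) = sin(π/179) = 0.0175499.
[ω*] 2 ÷ (1 + 0.0175499) = 2 ÷ 1.0175499 = 1.965506.
ρ_SOR = ω* − 1 ≈ 0.965506.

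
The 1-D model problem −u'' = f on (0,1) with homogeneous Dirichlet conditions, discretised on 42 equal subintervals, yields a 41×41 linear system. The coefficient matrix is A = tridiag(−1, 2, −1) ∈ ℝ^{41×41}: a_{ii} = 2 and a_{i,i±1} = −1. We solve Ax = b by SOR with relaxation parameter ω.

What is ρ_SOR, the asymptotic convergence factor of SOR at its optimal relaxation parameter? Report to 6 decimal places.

[ρ_J] n=41: ρ(B_J) = cos(π/(n+1)) = cos(π/42) = 0.997204.
√(1 − cos²(π/42)) = sin(π/42) ≈ 0.0747301.
Young: ω* = 2/(1+√(1−ρ_J²)) = 2/(1+0.0747301) = 2/1.0747301 = 1.860932.
At ω = 1.860932 every |λ(B_ω)| = ω−1, so ρ_SOR = 0.860932.

ρ_SOR = 0.860932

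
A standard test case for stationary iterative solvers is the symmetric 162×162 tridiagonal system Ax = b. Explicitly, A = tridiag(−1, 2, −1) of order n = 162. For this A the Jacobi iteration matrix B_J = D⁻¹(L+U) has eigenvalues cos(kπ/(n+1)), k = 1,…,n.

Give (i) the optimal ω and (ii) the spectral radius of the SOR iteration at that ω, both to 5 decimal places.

spectrum of D⁻¹(L+U) = {cos(kπ/163) : 1≤k≤162}; ρ_J = cos(π/163) = 0.99981.
root = sin(π/163) = 0.019272  (since 1−cos² = sin²).
Then 2/(1+√(1−ρ_J²)) = 2/(1+0.019272); ω* = 2/1.019272 = 1.96218.
ρ_SOR = ω* − 1 ≈ 0.96218.

ω* = 1.96218, ρ_SOR = 0.96218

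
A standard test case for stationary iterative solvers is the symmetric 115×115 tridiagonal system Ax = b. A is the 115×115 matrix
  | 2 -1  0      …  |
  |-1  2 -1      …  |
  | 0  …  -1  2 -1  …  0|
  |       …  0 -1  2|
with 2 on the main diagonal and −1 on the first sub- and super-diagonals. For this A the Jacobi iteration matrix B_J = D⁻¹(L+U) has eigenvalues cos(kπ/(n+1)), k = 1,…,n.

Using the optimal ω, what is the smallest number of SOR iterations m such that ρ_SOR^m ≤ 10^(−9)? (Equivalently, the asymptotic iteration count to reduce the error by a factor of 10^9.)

B_J for the 115×115 system has eigenvalues cos(kπ/116); ρ_J = cos(π/116) = 0.9996333.
√(1−ρ_J²) = |sin(π/116)| = 0.0270794
[ω*] 2 ÷ (1 + 0.0270794) = 2 ÷ 1.0270794 = 1.9472691.
Hence ρ(B_{ω*}) = 1.9472691 − 1 = 0.9472691.
Need (0.9472691)^m ≤ 10^(−9): m ≥ 9·ln10/|ln 0.9472691| = 20.7233/0.0541721 = 382.546 ⇒ m = 383.

m = 383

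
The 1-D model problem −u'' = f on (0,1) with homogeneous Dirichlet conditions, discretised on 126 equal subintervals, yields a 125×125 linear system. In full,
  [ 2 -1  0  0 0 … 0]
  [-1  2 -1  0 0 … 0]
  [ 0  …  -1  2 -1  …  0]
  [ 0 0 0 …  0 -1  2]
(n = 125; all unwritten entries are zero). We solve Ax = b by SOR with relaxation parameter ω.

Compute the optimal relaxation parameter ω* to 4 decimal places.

n=125: λ(B_J) = 1 − λ(A)/2 = cos(kπ/126); k=1 gives ρ_J = 0.9997.
√(1−ρ_J²) simplifies to sin(π/126) = 0.02493.
[ω*] 2 ÷ (1 + 0.02493) = 2 ÷ 1.02493 = 1.9514.
and ρ(B_{ω*}) = 1.9514 − 1 = 0.9514.

ω* = 1.9514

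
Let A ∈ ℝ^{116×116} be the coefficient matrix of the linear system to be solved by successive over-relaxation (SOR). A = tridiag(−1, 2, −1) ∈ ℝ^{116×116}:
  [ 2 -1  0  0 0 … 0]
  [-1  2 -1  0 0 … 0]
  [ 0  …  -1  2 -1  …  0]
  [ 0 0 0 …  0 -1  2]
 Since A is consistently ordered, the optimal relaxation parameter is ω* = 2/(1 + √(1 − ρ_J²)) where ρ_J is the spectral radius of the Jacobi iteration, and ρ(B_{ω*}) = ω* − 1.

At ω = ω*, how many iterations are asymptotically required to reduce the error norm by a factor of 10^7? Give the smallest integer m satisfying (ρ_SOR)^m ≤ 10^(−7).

spectrum of D⁻¹(L+U) = {cos(kπ/117) : 1≤k≤116}; ρ_J = cos(π/117) = 0.9996395.
root = sin(π/117) = 0.0268480  (since 1−cos² = sin²).
Young: ω* = 2/(1+√(1−ρ_J²)) = 2/(1+0.0268480) = 2/1.0268480 = 1.9477079.
At ω = 1.9477079 every |λ(B_ω)| = ω−1, so ρ_SOR = 0.9477079.
7·ln10 = 16.1181; −ln(0.9477079) = 0.0537089; m = ⌈16.1181/0.0537089⌉ = ⌈300.101⌉ = 301.

m = 301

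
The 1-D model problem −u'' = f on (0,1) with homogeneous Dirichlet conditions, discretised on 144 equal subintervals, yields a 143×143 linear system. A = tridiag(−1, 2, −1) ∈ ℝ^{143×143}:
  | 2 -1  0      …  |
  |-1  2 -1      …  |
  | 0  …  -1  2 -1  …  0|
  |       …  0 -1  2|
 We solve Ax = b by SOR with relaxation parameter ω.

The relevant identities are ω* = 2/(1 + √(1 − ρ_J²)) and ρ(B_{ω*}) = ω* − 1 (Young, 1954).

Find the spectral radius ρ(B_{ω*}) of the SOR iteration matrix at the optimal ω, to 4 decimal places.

ρ_SOR = 0.9573

spectrum of D⁻¹(L+U) = {cos(kπ/144) : 1≤k≤143}; ρ_J = cos(π/144) = 0.9998.
√(1 − cos²(π/144)) = sin(π/144) ≈ 0.02181.
Young: ω* = 2/(1+√(1−ρ_J²)) = 2/(1+0.02181) = 2/1.02181 = 1.9573.
and ρ(B_{ω*}) = 1.9573 − 1 = 0.9573.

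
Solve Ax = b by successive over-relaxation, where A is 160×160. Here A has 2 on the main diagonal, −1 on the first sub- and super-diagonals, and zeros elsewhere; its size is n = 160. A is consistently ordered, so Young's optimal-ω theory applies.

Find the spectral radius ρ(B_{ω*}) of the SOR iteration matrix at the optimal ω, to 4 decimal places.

n=160: λ(B_J) = 1 − λ(A)/2 = cos(kπ/161); k=1 gives ρ_J = 0.9998.
√(1−ρ_J²) = |sin(π/161)| = 0.01951
Then 2/(1+√(1−ρ_J²)) = 2/(1+0.01951); ω* = 2/1.01951 = 1.9617.
ρ_SOR = ω* − 1 = 1.9617 − 1 = 0.9617.

ρ_SOR = 0.9617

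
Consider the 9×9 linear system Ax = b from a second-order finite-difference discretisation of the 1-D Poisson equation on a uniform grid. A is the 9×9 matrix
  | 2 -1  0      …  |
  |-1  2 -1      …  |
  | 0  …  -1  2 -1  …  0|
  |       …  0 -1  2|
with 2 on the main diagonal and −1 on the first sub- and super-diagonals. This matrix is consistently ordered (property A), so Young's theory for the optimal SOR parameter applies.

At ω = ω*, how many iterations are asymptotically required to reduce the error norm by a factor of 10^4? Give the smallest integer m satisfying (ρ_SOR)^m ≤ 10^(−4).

n=9: λ(B_J) = 1 − λ(A)/2 = cos(kπ/10); k=1 gives ρ_J = 0.9510565.
√(1−ρ_J²) simplifies to sin(π/10) = 0.3090170.
ω* = 2/(1+0.3090170) = 1.5278640
and ρ(B_{ω*}) = 1.5278640 − 1 = 0.5278640.
For 4 digits: m = 4·ln10 / (−ln 0.5278640) = 9.21034/0.638917 = 14.416; round up → m = 15.

m = 15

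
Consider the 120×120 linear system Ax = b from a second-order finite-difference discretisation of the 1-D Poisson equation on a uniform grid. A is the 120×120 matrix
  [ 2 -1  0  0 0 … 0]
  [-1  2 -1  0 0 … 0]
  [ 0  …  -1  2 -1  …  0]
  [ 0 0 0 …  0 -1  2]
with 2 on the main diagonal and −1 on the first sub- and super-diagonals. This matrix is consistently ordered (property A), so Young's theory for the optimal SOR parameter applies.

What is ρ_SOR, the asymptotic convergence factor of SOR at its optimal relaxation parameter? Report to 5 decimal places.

ρ_SOR = 0.94939

[ρ_J] n=120: ρ(B_J) = cos(π/(n+1)) = cos(π/121) = 0.99966.
√(1 − cos²(π/121)) = sin(π/121) ≈ 0.025961.
ω* = 2/(1+0.025961) = 1.94939
and ρ(B_{ω*}) = 1.94939 − 1 = 0.94939.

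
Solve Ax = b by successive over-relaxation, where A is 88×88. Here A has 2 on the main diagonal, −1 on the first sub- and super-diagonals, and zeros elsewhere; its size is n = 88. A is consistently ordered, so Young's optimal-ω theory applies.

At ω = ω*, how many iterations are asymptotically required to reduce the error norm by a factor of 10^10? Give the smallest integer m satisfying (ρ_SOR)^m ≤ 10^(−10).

[ρ_J] n=88: ρ(B_J) = cos(π/(n+1)) = cos(π/89) = 0.9993771.
√(1−ρ_J²) simplifies to sin(π/89) = 0.0352915.
[ω*] 2 ÷ (1 + 0.0352915) = 2 ÷ 1.0352915 = 1.9318231.
ρ_SOR = ω* − 1 ≈ 0.9318231.
For 10 digits: m = 10·ln10 / (−ln 0.9318231) = 23.0259/0.0706123 = 326.089; round up → m = 327.

m = 327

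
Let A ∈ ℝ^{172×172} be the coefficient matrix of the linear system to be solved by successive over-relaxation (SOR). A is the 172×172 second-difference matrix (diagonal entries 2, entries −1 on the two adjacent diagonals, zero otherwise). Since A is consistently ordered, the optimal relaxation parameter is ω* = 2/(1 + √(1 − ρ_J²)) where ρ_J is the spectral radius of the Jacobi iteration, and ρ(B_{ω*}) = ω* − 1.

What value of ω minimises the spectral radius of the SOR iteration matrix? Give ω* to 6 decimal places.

ω* = 1.964331

n=172: λ(B_J) = 1 − λ(A)/2 = cos(kπ/173); k=1 gives ρ_J = 0.999835.
root = sin(π/173) = 0.0181585  (since 1−cos² = sin²).
ω* = 2/(1+0.0181585) = 1.964331
ρ_SOR = ω* − 1 = 1.964331 − 1 = 0.964331.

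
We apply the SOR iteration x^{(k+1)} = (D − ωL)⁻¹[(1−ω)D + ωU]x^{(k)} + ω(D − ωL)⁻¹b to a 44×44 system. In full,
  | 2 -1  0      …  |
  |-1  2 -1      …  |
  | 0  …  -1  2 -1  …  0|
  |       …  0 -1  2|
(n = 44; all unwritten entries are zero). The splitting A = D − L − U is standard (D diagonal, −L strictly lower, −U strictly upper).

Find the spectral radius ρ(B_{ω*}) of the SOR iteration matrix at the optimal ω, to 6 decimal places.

½·tridiag(1,0,1) at n=44: λ_k = cos(kπ/45); max |λ| at k=1 ⇒ ρ_J = cos(π/45) ≈ 0.997564.
1 − cos²(π/45) = sin²(π/45) ⇒ √(1−ρ_J²) = sin(π/45) = 0.0697565.
[ω*] 2 ÷ (1 + 0.0697565) = 2 ÷ 1.0697565 = 1.869584.
At ω = 1.869584 every |λ(B_ω)| = ω−1, so ρ_SOR = 0.869584.

ρ_SOR = 0.869584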